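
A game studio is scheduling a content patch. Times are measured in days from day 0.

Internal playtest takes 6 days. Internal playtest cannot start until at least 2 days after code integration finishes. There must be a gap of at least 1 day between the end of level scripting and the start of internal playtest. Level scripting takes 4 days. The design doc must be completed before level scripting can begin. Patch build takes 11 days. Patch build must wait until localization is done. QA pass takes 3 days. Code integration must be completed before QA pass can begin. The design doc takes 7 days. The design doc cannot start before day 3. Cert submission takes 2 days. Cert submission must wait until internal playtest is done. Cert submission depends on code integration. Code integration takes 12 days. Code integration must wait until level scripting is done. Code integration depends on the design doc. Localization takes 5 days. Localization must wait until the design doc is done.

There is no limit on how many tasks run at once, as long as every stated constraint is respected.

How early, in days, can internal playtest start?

28

The design doc cannot begin until its own release at day 3. It runs from day 3 to 3 + 7 = day 10.
After the design doc (finishes day 10), level scripting can start at day 10 and finishes at day 14.
For code integration: level scripting (finishes day 14); the design doc (finishes day 10). Taking the maximum gives a start of day 14, and it finishes at 14 + 12 = day 26.
Internal playtest waits on code integration (finishes day 26, plus 2-day gap → day 28); level scripting (finishes day 14, plus 1-day gap → day 15). The latest of these is day 28, which is the earliest internal playtest can start.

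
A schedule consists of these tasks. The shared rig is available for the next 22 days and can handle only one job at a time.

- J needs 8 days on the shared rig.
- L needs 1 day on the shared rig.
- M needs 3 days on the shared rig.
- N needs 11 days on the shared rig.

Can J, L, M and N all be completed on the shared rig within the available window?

No

Running back to back, the jobs need 8 + 1 + 3 + 11 = 23 days on the shared rig.
Since 23 > 22, they cannot all fit.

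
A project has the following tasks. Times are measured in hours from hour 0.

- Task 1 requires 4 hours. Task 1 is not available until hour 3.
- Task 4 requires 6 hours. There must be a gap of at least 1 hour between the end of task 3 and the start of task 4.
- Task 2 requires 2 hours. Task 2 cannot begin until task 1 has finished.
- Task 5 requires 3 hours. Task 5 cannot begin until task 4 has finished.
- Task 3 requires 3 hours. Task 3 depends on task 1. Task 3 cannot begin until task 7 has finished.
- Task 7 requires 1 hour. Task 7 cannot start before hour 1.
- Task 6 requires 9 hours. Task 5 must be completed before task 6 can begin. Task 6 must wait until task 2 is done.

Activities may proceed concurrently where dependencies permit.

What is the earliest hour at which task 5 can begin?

Task 7 cannot begin until its own release at hour 1. It runs from hour 1 to 1 + 1 = hour 2.
Task 1 cannot begin until its own release at hour 3. It runs from hour 3 to 3 + 4 = hour 7.
Task 3 needs all of task 1 (finishes hour 7); task 7 (finishes hour 2). That puts its earliest start at hour 7; it finishes at 7 + 3 = hour 10.
After task 3 (finishes hour 10, plus 1-hour gap → hour 11), task 4 can start at hour 11 and finishes at hour 17.
Task 5 waits on task 4 (finishes hour 17), so the earliest it can start is hour 17.

17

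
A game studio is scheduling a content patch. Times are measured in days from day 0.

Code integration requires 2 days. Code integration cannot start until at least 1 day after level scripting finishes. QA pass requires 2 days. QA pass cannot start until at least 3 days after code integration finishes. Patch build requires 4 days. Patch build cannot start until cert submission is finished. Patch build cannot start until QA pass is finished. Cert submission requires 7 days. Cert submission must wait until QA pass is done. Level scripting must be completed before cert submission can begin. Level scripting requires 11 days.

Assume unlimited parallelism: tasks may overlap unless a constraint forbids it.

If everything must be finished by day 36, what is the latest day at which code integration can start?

18

Nothing follows patch build; the deadline of day 36 is its only limit. It must start by 36 − 4 = day 32.
Cert submission has to be done before patch build (must start by day 32). That means finishing by day 32, i.e. starting by 32 − 7 = day 25.
QA pass feeds cert submission (must start by day 25); patch build (must start by day 32). Taking the minimum, QA pass must finish by day 25 and start by 25 − 2 = day 23.
Since QA pass (must start by day 23, minus 3-day gap → day 20) depends on it, code integration must finish by day 20. Backing off its 2-day duration gives a latest start of day 18.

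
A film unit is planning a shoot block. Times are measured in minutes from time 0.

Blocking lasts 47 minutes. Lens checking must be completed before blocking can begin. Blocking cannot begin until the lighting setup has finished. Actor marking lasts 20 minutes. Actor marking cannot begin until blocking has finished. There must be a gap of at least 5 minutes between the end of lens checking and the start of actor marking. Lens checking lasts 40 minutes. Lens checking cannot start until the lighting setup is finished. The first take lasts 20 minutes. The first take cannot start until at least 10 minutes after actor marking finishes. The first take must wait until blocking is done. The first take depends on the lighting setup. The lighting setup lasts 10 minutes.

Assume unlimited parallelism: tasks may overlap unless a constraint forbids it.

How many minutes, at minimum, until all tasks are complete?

147

Nothing blocks the lighting setup, so it runs from minute 0 to minute 10.
Lens checking cannot begin until the lighting setup (finishes minute 10). It runs from minute 10 to 10 + 40 = minute 50.
For blocking: lens checking (finishes minute 50); the lighting setup (finishes minute 10). Taking the maximum gives a start of minute 50, and it finishes at 50 + 47 = minute 97.
For actor marking: blocking (finishes minute 97); lens checking (finishes minute 50, plus 5-minute gap → minute 55). Taking the maximum gives a start of minute 97, and it finishes at 97 + 20 = minute 117.
The first take cannot start until actor marking (finishes minute 117, plus 10-minute gap → minute 127); blocking (finishes minute 97); the lighting setup (finishes minute 10). The controlling bound is minute 127, so the first take finishes at 127 + 20 = minute 147.
All tasks are finished once the last one completes. Finish times: The lighting setup at 10, Lens checking at 50, Blocking at 97, Actor marking at 117, The first take at 147. The latest is minute 147.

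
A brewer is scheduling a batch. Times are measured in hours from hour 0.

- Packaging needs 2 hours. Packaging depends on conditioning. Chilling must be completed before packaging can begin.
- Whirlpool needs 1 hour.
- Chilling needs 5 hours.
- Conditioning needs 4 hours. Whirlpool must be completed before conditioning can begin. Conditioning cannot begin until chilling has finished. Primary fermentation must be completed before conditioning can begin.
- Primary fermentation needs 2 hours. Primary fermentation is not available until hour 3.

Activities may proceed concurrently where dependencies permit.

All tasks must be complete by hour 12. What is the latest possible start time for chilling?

1

To finish by hour 12, packaging (duration 2) must start no later than hour 10.
Conditioning has to be done before packaging (must start by hour 10). That means finishing by hour 10, i.e. starting by 10 − 4 = hour 6.
Chilling must finish in time for conditioning (must start by hour 6); packaging (must start by hour 10). The tightest is hour 6, so chilling must start by 6 − 5 = hour 1.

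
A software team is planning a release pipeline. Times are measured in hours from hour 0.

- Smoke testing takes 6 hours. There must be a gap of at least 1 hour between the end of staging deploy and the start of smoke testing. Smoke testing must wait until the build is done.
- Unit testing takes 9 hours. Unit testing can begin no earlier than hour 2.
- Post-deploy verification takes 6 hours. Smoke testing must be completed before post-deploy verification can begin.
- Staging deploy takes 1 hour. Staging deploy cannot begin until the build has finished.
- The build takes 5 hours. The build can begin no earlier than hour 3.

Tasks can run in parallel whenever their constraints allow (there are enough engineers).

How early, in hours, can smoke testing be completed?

After its own release at hour 3, the build can start at hour 3 and finishes at hour 8.
Staging deploy waits on the build (finishes hour 8), so it starts at hour 8 and finishes at 8 + 1 = hour 9.
Smoke testing cannot start until staging deploy (finishes hour 9, plus 1-hour gap → hour 10); the build (finishes hour 8). The controlling bound is hour 10, so smoke testing finishes at 10 + 6 = hour 16.

16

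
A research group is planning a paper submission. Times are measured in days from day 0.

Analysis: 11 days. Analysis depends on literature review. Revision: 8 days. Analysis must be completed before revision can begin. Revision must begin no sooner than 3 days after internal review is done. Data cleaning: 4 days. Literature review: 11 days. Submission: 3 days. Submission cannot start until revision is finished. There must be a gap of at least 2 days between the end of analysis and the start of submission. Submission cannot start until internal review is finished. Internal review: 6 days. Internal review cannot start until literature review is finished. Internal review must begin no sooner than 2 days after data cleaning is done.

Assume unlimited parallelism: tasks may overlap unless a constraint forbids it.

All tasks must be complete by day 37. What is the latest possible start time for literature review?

4

To finish by day 37, submission (duration 3) must start no later than day 34.
Revision has to be done before submission (must start by day 34). That means finishing by day 34, i.e. starting by 34 − 8 = day 26.
For analysis: revision (must start by day 26); submission (must start by day 34, minus 2-day gap → day 32). The most restrictive is day 26; with an 11-day duration, analysis must start by day 15.
Internal review must finish in time for revision (must start by day 26, minus 3-day gap → day 23); submission (must start by day 34). The tightest is day 23, so internal review must start by 23 − 6 = day 17.
Literature review must finish in time for analysis (must start by day 15); internal review (must start by day 17). The tightest is day 15, so literature review must start by 15 − 11 = day 4.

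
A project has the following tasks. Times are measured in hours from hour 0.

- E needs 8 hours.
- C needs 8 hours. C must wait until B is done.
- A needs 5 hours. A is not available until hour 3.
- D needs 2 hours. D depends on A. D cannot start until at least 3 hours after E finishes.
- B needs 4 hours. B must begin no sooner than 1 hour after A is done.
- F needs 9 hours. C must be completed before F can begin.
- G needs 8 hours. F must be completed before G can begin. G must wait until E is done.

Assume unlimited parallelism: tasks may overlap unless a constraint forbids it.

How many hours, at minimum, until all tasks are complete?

38

Nothing blocks E, so it runs from hour 0 to hour 8.
After its own release at hour 3, A can start at hour 3 and finishes at hour 8.
D needs all of A (finishes hour 8); E (finishes hour 8, plus 3-hour gap → hour 11). That puts its earliest start at hour 11; it finishes at 11 + 2 = hour 13.
After A (finishes hour 8, plus 1-hour gap → hour 9), B can start at hour 9 and finishes at hour 13.
C cannot begin until B (finishes hour 13). It runs from hour 13 to 13 + 8 = hour 21.
After C (finishes hour 21), F can start at hour 21 and finishes at hour 30.
G cannot start until F (finishes hour 30); E (finishes hour 8). The controlling bound is hour 30, so G finishes at 30 + 8 = hour 38.
All tasks are finished once the last one completes. Finish times: A at 8, B at 13, C at 21, D at 13, E at 8, F at 30, G at 38. The latest is hour 38.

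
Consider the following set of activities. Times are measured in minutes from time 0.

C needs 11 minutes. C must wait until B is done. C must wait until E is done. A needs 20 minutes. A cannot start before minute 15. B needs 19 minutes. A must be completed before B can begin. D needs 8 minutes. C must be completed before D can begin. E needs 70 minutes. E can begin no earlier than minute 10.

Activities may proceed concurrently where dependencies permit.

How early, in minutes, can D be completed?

99

After its own release at minute 10, E can start at minute 10 and finishes at minute 80.
After its own release at minute 15, A can start at minute 15 and finishes at minute 35.
After A (finishes minute 35), B can start at minute 35 and finishes at minute 54.
C has to wait for B (finishes minute 54); E (finishes minute 80). The latest of these is minute 80, so C runs minute 80 to 80 + 11 = minute 91.
After C (finishes minute 91), D can start at minute 91 and finishes at minute 99.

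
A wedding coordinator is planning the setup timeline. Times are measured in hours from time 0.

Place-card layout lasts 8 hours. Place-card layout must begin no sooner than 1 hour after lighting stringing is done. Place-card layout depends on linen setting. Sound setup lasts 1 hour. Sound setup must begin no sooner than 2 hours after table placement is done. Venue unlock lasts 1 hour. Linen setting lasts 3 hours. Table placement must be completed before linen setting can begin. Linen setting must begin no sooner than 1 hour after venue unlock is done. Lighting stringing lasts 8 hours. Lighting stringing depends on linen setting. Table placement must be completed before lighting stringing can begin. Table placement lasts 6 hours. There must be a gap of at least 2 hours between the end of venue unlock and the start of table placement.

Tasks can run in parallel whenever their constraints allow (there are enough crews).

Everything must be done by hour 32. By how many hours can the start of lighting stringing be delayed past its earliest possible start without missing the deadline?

Venue unlock can start immediately at hour 0; it finishes at hour 1.
Table placement cannot begin until venue unlock (finishes hour 1, plus 2-hour gap → hour 3). It runs from hour 3 to 3 + 6 = hour 9.
For linen setting: table placement (finishes hour 9); venue unlock (finishes hour 1, plus 1-hour gap → hour 2). Taking the maximum gives a start of hour 9, and it finishes at 9 + 3 = hour 12.
Lighting stringing has to wait for linen setting (finishes hour 12); table placement (finishes hour 9). The latest of these is hour 12, so lighting stringing runs hour 12 to 12 + 8 = hour 20.

Working backward from the deadline:
To finish by hour 32, place-card layout (duration 8) must start no later than hour 24.
Lighting stringing has to be done before place-card layout (must start by hour 24, minus 1-hour gap → hour 23). That means finishing by hour 23, i.e. starting by 23 − 8 = hour 15.
So lighting stringing can start as early as hour 12 and as late as hour 15, giving 15 − 12 = 3 hours of slack.

3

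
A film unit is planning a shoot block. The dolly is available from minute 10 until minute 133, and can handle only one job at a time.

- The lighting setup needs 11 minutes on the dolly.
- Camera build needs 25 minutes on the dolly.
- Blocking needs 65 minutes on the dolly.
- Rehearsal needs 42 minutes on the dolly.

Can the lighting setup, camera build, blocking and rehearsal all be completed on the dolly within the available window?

No

The dolly window is 133 − 10 = 123 minutes.
Running back to back, the jobs need 11 + 25 + 65 + 42 = 143 minutes on the dolly.
Since 143 > 123, they cannot all fit.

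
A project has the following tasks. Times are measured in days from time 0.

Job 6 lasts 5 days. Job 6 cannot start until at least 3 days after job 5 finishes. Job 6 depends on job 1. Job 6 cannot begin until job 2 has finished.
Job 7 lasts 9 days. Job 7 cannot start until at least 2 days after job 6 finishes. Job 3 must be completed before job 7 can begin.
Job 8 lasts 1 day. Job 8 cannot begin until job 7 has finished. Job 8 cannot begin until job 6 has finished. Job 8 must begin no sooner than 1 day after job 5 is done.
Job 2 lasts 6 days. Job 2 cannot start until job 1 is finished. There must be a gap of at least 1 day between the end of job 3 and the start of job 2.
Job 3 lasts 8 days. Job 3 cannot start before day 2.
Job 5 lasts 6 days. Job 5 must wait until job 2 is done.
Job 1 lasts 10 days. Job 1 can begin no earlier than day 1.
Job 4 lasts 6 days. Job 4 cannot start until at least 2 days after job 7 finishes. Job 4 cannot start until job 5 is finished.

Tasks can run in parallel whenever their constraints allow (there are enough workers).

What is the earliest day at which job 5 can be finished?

After its own release at day 2, job 3 can start at day 2 and finishes at day 10.
After its own release at day 1, job 1 can start at day 1 and finishes at day 11.
Job 2 has to wait for job 1 (finishes day 11); job 3 (finishes day 10, plus 1-day gap → day 11). The latest of these is day 11, so job 2 runs day 11 to 11 + 6 = day 17.
After job 2 (finishes day 17), job 5 can start at day 17 and finishes at day 23.

23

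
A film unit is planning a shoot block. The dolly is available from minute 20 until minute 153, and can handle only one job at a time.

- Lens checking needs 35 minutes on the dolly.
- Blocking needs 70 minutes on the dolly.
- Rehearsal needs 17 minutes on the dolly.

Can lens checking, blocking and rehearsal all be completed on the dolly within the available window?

Yes

The dolly window is 153 − 20 = 133 minutes.
Running back to back, the jobs need 35 + 70 + 17 = 122 minutes on the dolly.
Since 122 ≤ 133, they fit within the window.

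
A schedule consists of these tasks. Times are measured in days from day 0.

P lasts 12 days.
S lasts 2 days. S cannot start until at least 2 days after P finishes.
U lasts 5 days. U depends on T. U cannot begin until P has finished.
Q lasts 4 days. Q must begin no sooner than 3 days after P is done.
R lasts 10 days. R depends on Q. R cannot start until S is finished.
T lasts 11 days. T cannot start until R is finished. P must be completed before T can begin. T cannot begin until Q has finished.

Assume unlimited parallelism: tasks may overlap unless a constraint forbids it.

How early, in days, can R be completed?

P can start immediately at day 0; it finishes at day 12.
S cannot begin until P (finishes day 12, plus 2-day gap → day 14). It runs from day 14 to 14 + 2 = day 16.
Q waits on P (finishes day 12, plus 3-day gap → day 15), so it starts at day 15 and finishes at 15 + 4 = day 19.
R needs all of Q (finishes day 19); S (finishes day 16). That puts its earliest start at day 19; it finishes at 19 + 10 = day 29.

29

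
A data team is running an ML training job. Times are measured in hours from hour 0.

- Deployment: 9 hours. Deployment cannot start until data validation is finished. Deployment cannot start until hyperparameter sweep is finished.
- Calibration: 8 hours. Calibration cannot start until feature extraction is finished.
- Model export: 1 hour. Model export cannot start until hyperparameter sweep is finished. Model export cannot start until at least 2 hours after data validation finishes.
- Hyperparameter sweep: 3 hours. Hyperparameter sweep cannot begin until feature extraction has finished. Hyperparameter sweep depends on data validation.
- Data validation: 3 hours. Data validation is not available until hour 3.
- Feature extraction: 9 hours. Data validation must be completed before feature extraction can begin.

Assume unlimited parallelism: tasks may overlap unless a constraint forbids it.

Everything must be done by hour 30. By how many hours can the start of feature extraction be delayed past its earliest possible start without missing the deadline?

3

After its own release at hour 3, data validation can start at hour 3 and finishes at hour 6.
Feature extraction waits on data validation (finishes hour 6), so it starts at hour 6 and finishes at 6 + 9 = hour 15.

Working backward from the deadline:
Model export has no dependents, so it just needs to finish by hour 30. Starting by 30 − 1 = hour 29 achieves that.
Deployment must finish by hour 30; it takes 9 hours, so it must start by 30 − 9 = hour 21.
Hyperparameter sweep has several dependents: model export (must start by hour 29); deployment (must start by hour 21). The earliest of those limits is hour 21, so hyperparameter sweep must start by 21 − 3 = hour 18.
Calibration has no dependents, so it just needs to finish by hour 30. Starting by 30 − 8 = hour 22 achieves that.
Feature extraction must finish in time for hyperparameter sweep (must start by hour 18); calibration (must start by hour 22). The tightest is hour 18, so feature extraction must start by 18 − 9 = hour 9.
So feature extraction can start as early as hour 6 and as late as hour 9, giving 9 − 6 = 3 hours of slack.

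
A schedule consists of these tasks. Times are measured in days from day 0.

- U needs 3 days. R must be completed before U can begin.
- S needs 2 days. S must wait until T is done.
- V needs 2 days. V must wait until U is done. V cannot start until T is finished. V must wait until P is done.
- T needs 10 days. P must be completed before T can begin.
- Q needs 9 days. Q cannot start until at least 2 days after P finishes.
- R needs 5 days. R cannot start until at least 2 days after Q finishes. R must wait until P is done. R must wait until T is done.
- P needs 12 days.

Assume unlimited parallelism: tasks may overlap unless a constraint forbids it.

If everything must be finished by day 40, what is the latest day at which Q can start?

V has no dependents, so it just needs to finish by day 40. Starting by 40 − 2 = day 38 achieves that.
U must finish before V (must start by day 38). With a 3-day duration, U must start by 38 − 3 = day 35.
Since U (must start by day 35) depends on it, R must finish by day 35. Backing off its 5-day duration gives a latest start of day 30.
Since R (must start by day 30, minus 2-day gap → day 28) depends on it, Q must finish by day 28. Backing off its 9-day duration gives a latest start of day 19.

19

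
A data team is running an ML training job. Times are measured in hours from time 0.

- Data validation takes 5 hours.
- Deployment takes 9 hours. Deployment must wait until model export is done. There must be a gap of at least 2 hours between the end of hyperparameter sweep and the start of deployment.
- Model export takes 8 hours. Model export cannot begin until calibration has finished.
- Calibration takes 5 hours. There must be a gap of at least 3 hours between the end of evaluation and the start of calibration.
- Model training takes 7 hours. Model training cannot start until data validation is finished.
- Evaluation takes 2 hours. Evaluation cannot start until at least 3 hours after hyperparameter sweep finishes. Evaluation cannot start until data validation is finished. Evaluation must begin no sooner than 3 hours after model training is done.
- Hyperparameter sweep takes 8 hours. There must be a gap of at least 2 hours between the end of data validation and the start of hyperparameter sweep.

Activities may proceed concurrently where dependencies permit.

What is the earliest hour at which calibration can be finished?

Data validation can start immediately at hour 0; it finishes at hour 5.
Model training cannot begin until data validation (finishes hour 5). It runs from hour 5 to 5 + 7 = hour 12.
Hyperparameter sweep waits on data validation (finishes hour 5, plus 2-hour gap → hour 7), so it starts at hour 7 and finishes at 7 + 8 = hour 15.
Evaluation needs all of hyperparameter sweep (finishes hour 15, plus 3-hour gap → hour 18); data validation (finishes hour 5); model training (finishes hour 12, plus 3-hour gap → hour 15). That puts its earliest start at hour 18; it finishes at 18 + 2 = hour 20.
Calibration cannot begin until evaluation (finishes hour 20, plus 3-hour gap → hour 23). It runs from hour 23 to 23 + 5 = hour 28.

28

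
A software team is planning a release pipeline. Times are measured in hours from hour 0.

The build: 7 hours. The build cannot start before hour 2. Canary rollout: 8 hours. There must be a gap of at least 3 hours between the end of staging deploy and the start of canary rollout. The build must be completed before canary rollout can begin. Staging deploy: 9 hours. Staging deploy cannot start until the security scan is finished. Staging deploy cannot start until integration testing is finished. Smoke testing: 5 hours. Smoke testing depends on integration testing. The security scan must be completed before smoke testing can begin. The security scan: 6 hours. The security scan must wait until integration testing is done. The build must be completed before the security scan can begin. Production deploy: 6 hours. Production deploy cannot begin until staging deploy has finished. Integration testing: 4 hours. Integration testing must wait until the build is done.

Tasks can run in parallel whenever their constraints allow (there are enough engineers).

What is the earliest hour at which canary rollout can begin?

31

The build cannot begin until its own release at hour 2. It runs from hour 2 to 2 + 7 = hour 9.
Integration testing waits on the build (finishes hour 9), so it starts at hour 9 and finishes at 9 + 4 = hour 13.
The security scan cannot start until integration testing (finishes hour 13); the build (finishes hour 9). The controlling bound is hour 13, so the security scan finishes at 13 + 6 = hour 19.
Staging deploy has to wait for the security scan (finishes hour 19); integration testing (finishes hour 13). The latest of these is hour 19, so staging deploy runs hour 19 to 19 + 9 = hour 28.
Canary rollout waits on staging deploy (finishes hour 28, plus 3-hour gap → hour 31); the build (finishes hour 9). The latest of these is hour 31, which is the earliest canary rollout can start.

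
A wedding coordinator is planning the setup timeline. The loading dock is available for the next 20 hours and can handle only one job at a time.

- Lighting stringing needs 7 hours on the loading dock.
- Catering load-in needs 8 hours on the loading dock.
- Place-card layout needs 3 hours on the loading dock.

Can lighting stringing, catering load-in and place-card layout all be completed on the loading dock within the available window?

Yes

Running back to back, the jobs need 7 + 8 + 3 = 18 hours on the loading dock.
Since 18 ≤ 20, they fit within the window.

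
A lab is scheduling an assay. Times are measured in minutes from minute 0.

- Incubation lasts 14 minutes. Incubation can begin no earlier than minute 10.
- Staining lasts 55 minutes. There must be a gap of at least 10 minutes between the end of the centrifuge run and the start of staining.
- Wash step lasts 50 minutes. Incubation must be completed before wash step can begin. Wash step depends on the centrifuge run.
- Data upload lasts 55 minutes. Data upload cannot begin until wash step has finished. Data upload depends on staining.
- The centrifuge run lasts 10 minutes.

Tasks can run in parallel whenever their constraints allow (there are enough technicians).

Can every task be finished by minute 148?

Yes

Nothing blocks the centrifuge run, so it runs from minute 0 to minute 10.
After the centrifuge run (finishes minute 10, plus 10-minute gap → minute 20), staining can start at minute 20 and finishes at minute 75.
Incubation waits on its own release at minute 10, so it starts at minute 10 and finishes at 10 + 14 = minute 24.
Wash step cannot start until incubation (finishes minute 24); the centrifuge run (finishes minute 10). The controlling bound is minute 24, so wash step finishes at 24 + 50 = minute 74.
Data upload has to wait for wash step (finishes minute 74); staining (finishes minute 75). The latest of these is minute 75, so data upload runs minute 75 to 75 + 55 = minute 130.
Every task is finished by minute 130, which is no later than the deadline of 148, so the schedule is feasible.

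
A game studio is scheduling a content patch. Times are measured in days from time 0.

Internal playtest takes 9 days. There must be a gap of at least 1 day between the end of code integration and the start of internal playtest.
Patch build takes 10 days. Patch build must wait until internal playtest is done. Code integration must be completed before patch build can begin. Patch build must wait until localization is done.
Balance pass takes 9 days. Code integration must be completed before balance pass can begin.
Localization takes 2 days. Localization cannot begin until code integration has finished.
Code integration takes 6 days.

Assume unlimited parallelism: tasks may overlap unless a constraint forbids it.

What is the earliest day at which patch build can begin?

16

Code integration can start immediately at day 0; it finishes at day 6.
Localization waits on code integration (finishes day 6), so it starts at day 6 and finishes at 6 + 2 = day 8.
Internal playtest cannot begin until code integration (finishes day 6, plus 1-day gap → day 7). It runs from day 7 to 7 + 9 = day 16.
Patch build waits on internal playtest (finishes day 16); code integration (finishes day 6); localization (finishes day 8). The latest of these is day 16, which is the earliest patch build can start.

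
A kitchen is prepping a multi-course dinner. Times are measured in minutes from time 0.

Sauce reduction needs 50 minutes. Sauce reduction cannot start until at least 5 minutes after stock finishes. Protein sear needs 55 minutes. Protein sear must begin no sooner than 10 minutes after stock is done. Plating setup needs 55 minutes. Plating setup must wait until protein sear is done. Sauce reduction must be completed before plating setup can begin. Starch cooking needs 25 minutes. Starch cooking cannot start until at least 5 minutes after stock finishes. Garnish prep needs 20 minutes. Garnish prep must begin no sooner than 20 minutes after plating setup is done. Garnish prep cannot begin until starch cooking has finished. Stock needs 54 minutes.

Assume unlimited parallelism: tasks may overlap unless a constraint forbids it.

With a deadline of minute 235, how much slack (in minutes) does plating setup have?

Stock can start immediately at minute 0; it finishes at minute 54.
After stock (finishes minute 54, plus 5-minute gap → minute 59), sauce reduction can start at minute 59 and finishes at minute 109.
After stock (finishes minute 54, plus 10-minute gap → minute 64), protein sear can start at minute 64 and finishes at minute 119.
Plating setup needs all of protein sear (finishes minute 119); sauce reduction (finishes minute 109). That puts its earliest start at minute 119; it finishes at 119 + 55 = minute 174.

Working backward from the deadline:
Garnish prep has no dependents, so it just needs to finish by minute 235. Starting by 235 − 20 = minute 215 achieves that.
Plating setup has to be done before garnish prep (must start by minute 215, minus 20-minute gap → minute 195). That means finishing by minute 195, i.e. starting by 195 − 55 = minute 140.
So plating setup can start as early as minute 119 and as late as minute 140, giving 140 − 119 = 21 minutes of slack.

21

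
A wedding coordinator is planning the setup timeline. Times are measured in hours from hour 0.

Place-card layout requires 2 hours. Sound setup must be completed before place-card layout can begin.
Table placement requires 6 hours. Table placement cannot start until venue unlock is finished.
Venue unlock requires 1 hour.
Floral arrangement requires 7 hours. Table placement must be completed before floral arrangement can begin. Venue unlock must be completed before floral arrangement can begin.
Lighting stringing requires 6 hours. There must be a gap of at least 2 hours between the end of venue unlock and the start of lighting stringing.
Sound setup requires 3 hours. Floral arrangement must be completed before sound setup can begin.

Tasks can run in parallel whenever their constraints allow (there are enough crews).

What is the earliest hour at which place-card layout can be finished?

Venue unlock can start immediately at hour 0; it finishes at hour 1.
Table placement cannot begin until venue unlock (finishes hour 1). It runs from hour 1 to 1 + 6 = hour 7.
Floral arrangement needs all of table placement (finishes hour 7); venue unlock (finishes hour 1). That puts its earliest start at hour 7; it finishes at 7 + 7 = hour 14.
Sound setup waits on floral arrangement (finishes hour 14), so it starts at hour 14 and finishes at 14 + 3 = hour 17.
Place-card layout waits on sound setup (finishes hour 17), so it starts at hour 17 and finishes at 17 + 2 = hour 19.

19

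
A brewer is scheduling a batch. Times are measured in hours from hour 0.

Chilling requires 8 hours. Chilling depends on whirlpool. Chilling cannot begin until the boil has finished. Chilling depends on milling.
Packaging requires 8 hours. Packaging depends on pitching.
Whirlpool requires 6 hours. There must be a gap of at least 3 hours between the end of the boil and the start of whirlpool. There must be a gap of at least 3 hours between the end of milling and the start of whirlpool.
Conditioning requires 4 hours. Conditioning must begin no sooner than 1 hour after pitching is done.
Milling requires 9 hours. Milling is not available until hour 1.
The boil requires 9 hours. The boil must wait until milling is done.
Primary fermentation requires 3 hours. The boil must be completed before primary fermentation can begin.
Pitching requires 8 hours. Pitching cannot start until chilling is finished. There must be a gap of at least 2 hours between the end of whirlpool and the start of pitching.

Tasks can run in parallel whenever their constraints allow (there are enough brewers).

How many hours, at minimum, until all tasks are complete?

Milling waits on its own release at hour 1, so it starts at hour 1 and finishes at 1 + 9 = hour 10.
After milling (finishes hour 10), the boil can start at hour 10 and finishes at hour 19.
Primary fermentation waits on the boil (finishes hour 19), so it starts at hour 19 and finishes at 19 + 3 = hour 22.
Whirlpool needs all of the boil (finishes hour 19, plus 3-hour gap → hour 22); milling (finishes hour 10, plus 3-hour gap → hour 13). That puts its earliest start at hour 22; it finishes at 22 + 6 = hour 28.
Chilling has to wait for whirlpool (finishes hour 28); the boil (finishes hour 19); milling (finishes hour 10). The latest of these is hour 28, so chilling runs hour 28 to 28 + 8 = hour 36.
For pitching: chilling (finishes hour 36); whirlpool (finishes hour 28, plus 2-hour gap → hour 30). Taking the maximum gives a start of hour 36, and it finishes at 36 + 8 = hour 44.
After pitching (finishes hour 44), packaging can start at hour 44 and finishes at hour 52.
Conditioning waits on pitching (finishes hour 44, plus 1-hour gap → hour 45), so it starts at hour 45 and finishes at 45 + 4 = hour 49.
All tasks are finished once the last one completes. Finish times: Milling at 10, The boil at 19, Whirlpool at 28, Chilling at 36, Pitching at 44, Primary fermentation at 22, Conditioning at 49, Packaging at 52. The latest is hour 52.

52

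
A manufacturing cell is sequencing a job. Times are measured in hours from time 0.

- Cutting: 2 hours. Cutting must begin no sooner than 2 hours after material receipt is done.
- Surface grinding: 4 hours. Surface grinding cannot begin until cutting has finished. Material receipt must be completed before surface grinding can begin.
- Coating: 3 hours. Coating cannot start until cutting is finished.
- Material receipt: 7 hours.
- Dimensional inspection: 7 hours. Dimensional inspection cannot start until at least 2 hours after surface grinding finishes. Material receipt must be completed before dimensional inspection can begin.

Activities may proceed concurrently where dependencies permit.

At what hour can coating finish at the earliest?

14

Material receipt can start immediately at hour 0; it finishes at hour 7.
Cutting cannot begin until material receipt (finishes hour 7, plus 2-hour gap → hour 9). It runs from hour 9 to 9 + 2 = hour 11.
After cutting (finishes hour 11), coating can start at hour 11 and finishes at hour 14.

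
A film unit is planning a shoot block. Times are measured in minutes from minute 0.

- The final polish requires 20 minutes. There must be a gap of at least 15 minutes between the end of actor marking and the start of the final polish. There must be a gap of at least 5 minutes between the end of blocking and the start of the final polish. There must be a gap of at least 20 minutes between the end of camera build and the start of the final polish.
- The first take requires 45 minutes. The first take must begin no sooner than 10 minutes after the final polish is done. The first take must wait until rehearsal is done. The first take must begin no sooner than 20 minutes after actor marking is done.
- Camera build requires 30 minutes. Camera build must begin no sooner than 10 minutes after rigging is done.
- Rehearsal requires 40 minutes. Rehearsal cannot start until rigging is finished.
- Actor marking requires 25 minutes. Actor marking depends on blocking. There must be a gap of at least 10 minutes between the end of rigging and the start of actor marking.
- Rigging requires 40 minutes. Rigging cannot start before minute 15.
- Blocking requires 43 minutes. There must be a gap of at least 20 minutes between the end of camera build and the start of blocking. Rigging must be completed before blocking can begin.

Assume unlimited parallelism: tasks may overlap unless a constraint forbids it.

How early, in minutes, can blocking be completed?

Rigging waits on its own release at minute 15, so it starts at minute 15 and finishes at 15 + 40 = minute 55.
Camera build cannot begin until rigging (finishes minute 55, plus 10-minute gap → minute 65). It runs from minute 65 to 65 + 30 = minute 95.
Blocking needs all of camera build (finishes minute 95, plus 20-minute gap → minute 115); rigging (finishes minute 55). That puts its earliest start at minute 115; it finishes at 115 + 43 = minute 158.

158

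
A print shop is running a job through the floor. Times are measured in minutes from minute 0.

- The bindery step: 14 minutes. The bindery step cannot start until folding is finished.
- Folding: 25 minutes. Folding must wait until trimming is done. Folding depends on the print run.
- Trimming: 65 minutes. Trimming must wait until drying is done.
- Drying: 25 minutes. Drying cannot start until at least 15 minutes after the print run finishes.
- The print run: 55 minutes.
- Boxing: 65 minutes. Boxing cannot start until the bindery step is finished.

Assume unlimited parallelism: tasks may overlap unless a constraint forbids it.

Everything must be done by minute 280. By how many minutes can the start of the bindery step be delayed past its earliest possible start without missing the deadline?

16

The print run can start immediately at minute 0; it finishes at minute 55.
Drying cannot begin until the print run (finishes minute 55, plus 15-minute gap → minute 70). It runs from minute 70 to 70 + 25 = minute 95.
After drying (finishes minute 95), trimming can start at minute 95 and finishes at minute 160.
Folding has to wait for trimming (finishes minute 160); the print run (finishes minute 55). The latest of these is minute 160, so folding runs minute 160 to 160 + 25 = minute 185.
The bindery step cannot begin until folding (finishes minute 185). It runs from minute 185 to 185 + 14 = minute 199.

Working backward from the deadline:
Boxing must finish by minute 280; it takes 65 minutes, so it must start by 280 − 65 = minute 215.
The bindery step must finish before boxing (must start by minute 215). With a 14-minute duration, the bindery step must start by 215 − 14 = minute 201.
So the bindery step can start as early as minute 185 and as late as minute 201, giving 201 − 185 = 16 minutes of slack.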